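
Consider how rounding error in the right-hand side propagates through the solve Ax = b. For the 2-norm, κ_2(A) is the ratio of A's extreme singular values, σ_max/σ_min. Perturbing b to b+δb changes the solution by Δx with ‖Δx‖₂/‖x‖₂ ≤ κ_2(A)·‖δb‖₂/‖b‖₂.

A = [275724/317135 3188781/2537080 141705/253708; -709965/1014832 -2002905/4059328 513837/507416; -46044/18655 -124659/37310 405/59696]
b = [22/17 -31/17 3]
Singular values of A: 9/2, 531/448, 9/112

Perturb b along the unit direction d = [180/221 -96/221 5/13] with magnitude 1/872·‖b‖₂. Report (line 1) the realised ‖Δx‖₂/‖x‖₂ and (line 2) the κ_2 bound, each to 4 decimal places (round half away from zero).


0.0014
0.0642

largest singular value 9/2, smallest 9/112
condition number: (9/2) ÷ (9/112) = 56.0000
bound on ‖Δx‖/‖x‖: κ·ε = 56.0000·1/872 = 0.0642
solve Ax = b  →  x = [29.0197 -22.3203 7.3720]
‖b‖₂ = 3.7417 and ‖x‖₂ = 37.3455
δb = ε·‖b‖·d = [0.0035 -0.0019 0.0017]; solving A·Δx = δb gives ‖Δx‖ = 0.0534
dividing the unrounded norms, ‖Δx‖/‖x‖ = 0.0014
so the bound overstates the realised error by a factor of ≈ 44.9145 (computed from the unrounded values)


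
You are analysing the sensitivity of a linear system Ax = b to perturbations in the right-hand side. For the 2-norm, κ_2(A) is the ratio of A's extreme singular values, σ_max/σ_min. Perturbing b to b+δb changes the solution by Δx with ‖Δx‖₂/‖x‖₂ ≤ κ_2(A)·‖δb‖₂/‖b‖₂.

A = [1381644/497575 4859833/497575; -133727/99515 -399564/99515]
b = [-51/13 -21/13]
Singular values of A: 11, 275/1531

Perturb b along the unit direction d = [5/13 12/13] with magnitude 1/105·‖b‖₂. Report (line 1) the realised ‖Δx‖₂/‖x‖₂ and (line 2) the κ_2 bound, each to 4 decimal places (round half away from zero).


0.0135
0.5832

from the listed singular values, σ₁ = 11, σ_n = 275/1531
κ_2(A) = 11 / (275/1531) = 61.2400
κ_2(A)·‖δb‖/‖b‖ = 0.5832
solve Ax = b  →  x = [15.9574 -4.9383]
2-norm of b is 4.2426; of x, 16.7040
with δb = [0.0155 0.0373], A·Δx = δb → ‖Δx‖ = 0.2250
dividing the unrounded norms, ‖Δx‖/‖x‖ = 0.0135
so the bound overstates the realised error by a factor of ≈ 43.3090 (computed from the unrounded values)


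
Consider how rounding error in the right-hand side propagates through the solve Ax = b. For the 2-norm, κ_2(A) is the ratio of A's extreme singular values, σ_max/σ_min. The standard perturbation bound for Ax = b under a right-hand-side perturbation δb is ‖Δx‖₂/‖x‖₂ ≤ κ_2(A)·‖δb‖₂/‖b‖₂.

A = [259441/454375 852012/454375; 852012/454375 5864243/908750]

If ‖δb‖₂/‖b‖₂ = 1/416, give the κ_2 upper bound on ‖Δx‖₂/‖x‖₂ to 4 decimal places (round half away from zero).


0.6990

M = AᵀA = [1269174529/330330625 4350799278/330330625; 4350799278/330330625 59668870009/1321322500]. tr(M)=103592909/2114116, det(M)=60025/2114116
λ_max, λ_min = (103592909/2114116 ± √10730983195830681/4469486461456)/2 = 49, 1225/2114116
κ_2(A) = √(λ_max/λ_min) = √(49 / (1225/2114116)) = 290.8000
worst-case relative error ≤ 290.8000 × 1/416 = 0.6990


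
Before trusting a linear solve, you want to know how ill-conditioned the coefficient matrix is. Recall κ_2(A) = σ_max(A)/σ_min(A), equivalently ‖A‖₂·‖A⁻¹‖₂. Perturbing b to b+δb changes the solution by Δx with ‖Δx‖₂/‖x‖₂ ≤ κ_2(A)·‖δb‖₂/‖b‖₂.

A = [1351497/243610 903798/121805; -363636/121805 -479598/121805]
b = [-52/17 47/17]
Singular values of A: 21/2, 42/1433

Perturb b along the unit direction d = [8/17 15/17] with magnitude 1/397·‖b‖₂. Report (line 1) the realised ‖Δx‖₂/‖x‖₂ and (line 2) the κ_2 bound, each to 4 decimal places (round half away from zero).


largest singular value 21/2, smallest 42/1433
κ = σ_max/σ_min = (21/2)/(42/1433) = 358.2500
worst-case relative error ≤ 358.2500 × 1/397 = 0.9024
solve Ax = b  →  x = [-27.5238 20.1667]
2-norm of b is 4.1231; of x, 34.1212
δb = ε·‖b‖·d = [0.0049 0.0092]; solving A·Δx = δb gives ‖Δx‖ = 0.3543
realised ‖Δx‖/‖x‖ = 0.0104
tightness: 0.0104 against a bound of 0.9024 (unrounded ratio ≈ 0.0115)

0.0104
0.9024


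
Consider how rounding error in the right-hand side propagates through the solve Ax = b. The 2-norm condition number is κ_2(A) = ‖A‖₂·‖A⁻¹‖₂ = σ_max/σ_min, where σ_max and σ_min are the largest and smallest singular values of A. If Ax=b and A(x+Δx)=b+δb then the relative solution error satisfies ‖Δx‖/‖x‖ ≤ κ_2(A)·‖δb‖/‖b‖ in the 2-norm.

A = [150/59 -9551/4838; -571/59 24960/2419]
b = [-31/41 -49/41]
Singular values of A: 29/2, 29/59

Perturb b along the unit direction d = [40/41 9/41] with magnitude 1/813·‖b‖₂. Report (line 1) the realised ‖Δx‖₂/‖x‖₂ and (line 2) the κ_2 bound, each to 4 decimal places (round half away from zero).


σ_max = 29/2, σ_min = 29/59
κ_2(A) = (29/2) / (29/59) = 29.5000
κ_2(A)·‖δb‖/‖b‖ = 0.0363
solve Ax = b  →  x = [-1.4257 -1.4530]
2-norm of b is 1.4142; of x, 2.0357
with δb = [0.0017 0.0004], A·Δx = δb → ‖Δx‖ = 0.0035
dividing the unrounded norms, ‖Δx‖/‖x‖ = 0.0017
realised/bound (from unrounded values) ≈ 0.0479

0.0017
0.0363


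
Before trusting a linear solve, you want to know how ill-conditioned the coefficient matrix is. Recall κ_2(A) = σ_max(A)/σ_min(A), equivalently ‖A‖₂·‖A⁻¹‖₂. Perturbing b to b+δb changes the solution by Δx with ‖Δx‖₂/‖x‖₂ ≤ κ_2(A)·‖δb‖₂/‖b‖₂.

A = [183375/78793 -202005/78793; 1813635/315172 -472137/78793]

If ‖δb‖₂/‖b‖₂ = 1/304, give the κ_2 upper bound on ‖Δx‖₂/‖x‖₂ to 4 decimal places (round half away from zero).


0.3300

AᵀA = [22646711025/587771536 -5943519855/146942884; -5943519855/146942884 1560469626/36735721]; tr = 56616201/698896, det = 455625/698896
eigenvalues of AᵀA: λ = (tr ± √(tr²−4·det))/2 = 81, 5625/698896
κ_2(A) = √(λ_max/λ_min) = √(81 / (5625/698896)) = 100.3200
perturbation bound = 100.3200·1/304 = 0.3300


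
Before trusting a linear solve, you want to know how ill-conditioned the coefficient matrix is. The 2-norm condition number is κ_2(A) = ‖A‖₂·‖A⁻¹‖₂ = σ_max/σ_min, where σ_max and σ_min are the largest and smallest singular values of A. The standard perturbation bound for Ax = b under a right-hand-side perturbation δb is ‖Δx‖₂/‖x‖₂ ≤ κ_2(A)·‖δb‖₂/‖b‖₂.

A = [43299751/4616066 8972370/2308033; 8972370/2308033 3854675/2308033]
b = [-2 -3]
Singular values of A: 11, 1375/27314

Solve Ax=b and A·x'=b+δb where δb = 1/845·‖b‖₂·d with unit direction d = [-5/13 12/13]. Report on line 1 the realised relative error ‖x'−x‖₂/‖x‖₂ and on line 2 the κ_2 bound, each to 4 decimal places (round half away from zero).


0.0021
0.2586

largest singular value 11, smallest 1375/27314
κ = σ_max/σ_min = 11/(1375/27314) = 218.5120
bound on ‖Δx‖/‖x‖: κ·ε = 218.5120·1/845 = 0.2586
solve Ax = b  →  x = [15.0288 -36.7782]
‖b‖₂ = 3.6056 and ‖x‖₂ = 39.7304
re-solving with b+δb shifts x by Δx of norm 0.0848
realised ‖Δx‖/‖x‖ = 0.0021
realised/bound (from unrounded values) ≈ 0.0083


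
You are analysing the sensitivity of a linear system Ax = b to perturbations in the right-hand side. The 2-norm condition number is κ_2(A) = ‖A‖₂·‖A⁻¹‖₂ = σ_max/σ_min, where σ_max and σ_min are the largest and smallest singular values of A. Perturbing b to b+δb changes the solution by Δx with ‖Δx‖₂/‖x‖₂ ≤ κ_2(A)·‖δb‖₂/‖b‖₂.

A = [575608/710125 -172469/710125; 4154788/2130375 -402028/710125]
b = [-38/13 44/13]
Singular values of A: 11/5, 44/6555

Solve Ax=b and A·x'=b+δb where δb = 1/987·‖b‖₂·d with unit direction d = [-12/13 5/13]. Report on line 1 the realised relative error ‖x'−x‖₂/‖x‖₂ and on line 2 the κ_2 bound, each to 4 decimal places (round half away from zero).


0.0011
0.3321

σ_max = 11/5, σ_min = 44/6555
κ_2(A) = (11/5) / (44/6555) = 327.7500
bound on ‖Δx‖/‖x‖: κ·ε = 327.7500·1/987 = 0.3321
solve Ax = b  →  x = [167.7273 571.8182]
‖b‖ = 4.4721, ‖x‖ = 595.9098
with δb = [-0.0042 0.0017], A·Δx = δb → ‖Δx‖ = 0.6750
dividing the unrounded norms, ‖Δx‖/‖x‖ = 0.0011
so the bound overstates the realised error by a factor of ≈ 293.1489 (computed from the unrounded values)


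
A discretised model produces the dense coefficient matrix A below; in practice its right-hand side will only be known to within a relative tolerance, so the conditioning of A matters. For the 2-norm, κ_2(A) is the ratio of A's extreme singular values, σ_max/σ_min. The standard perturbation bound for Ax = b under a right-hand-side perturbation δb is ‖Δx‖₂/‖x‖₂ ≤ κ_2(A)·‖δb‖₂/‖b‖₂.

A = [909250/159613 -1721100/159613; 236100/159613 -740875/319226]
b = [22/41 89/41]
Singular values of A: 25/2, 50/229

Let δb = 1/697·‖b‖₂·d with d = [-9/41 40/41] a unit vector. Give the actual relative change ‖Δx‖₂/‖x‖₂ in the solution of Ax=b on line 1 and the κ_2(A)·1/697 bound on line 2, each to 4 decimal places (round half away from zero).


σ_max = 25/2, σ_min = 50/229
κ = σ_max/σ_min = (25/2)/(50/229) = 57.2500
κ_2(A)·‖δb‖/‖b‖ = 0.0821
solve Ax = b  →  x = [8.1200 4.2400]
‖b‖₂ = 2.2361 and ‖x‖₂ = 9.1603
δb = ε·‖b‖·d = [-0.0007 0.0031]; solving A·Δx = δb gives ‖Δx‖ = 0.0147
realised ‖Δx‖/‖x‖ = 0.0016
realised/bound (from unrounded values) ≈ 0.0195

0.0016
0.0821


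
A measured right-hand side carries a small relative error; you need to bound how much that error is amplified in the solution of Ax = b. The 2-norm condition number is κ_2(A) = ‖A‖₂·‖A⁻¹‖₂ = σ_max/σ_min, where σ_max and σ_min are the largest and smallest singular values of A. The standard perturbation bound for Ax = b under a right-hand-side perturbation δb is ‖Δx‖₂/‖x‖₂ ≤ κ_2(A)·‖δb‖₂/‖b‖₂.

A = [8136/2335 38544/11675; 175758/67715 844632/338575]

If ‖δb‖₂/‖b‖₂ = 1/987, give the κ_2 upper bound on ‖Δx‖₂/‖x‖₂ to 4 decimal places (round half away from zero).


0.2957

M = AᵀA = [3462417828/183412849 16487334864/917064245; 16487334864/917064245 78513056064/4585321225]. tr(M)=196282404/5452225, det(M)=82944/5452225
char-poly roots: 36 and 2304/5452225
σ_max=√36=6, σ_min=√(2304/5452225)=(48/2335) → κ = 291.8750
perturbation bound = 291.8750·1/987 = 0.2957


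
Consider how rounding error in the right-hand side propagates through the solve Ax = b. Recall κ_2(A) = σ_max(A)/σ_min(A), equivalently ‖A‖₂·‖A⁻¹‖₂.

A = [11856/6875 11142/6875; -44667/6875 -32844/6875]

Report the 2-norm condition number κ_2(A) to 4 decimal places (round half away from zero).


30.8000

form AᵀA = [3417129/75625 2558628/75625; 2558628/75625 1924596/75625] with trace 213669/3025 and determinant 15876/3025
λ_max, λ_min = (213669/3025 ± √45462341961/9150625)/2 = 1764/25, 9/121
κ_2(A) = √(λ_max/λ_min) = √((1764/25) / (9/121)) = 30.8000


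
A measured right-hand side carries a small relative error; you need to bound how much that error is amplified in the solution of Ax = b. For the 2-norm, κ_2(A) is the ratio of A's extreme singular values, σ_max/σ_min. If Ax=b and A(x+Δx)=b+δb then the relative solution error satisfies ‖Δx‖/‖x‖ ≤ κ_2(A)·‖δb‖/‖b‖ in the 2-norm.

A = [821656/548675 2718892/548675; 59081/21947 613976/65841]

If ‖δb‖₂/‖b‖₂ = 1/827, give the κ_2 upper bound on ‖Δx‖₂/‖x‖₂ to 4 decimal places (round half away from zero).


form AᵀA = [9884849249/1041675625 101638163704/3125026875; 101638163704/3125026875 1045451362384/9375080625] with trace 1815064009/15000129 and determinant 5856400/15000129
eigenvalues of AᵀA: λ = (tr ± √(tr²−4·det))/2 = 121, 48400/15000129
κ = σ_max/σ_min = 11/(220/3873) = 193.6500
perturbation bound = 193.6500·1/827 = 0.2342

0.2342


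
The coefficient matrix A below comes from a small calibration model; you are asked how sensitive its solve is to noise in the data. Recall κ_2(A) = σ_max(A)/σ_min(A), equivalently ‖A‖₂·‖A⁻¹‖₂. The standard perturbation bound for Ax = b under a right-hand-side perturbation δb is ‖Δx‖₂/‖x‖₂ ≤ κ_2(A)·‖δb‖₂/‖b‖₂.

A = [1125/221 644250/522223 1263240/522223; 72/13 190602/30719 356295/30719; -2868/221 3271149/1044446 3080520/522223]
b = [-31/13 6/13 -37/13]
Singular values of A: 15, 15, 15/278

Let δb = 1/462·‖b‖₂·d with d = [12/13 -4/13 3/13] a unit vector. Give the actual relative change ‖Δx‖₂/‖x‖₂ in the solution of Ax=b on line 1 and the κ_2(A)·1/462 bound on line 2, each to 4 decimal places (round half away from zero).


σ_max = 15, σ_min = 15/278
κ = σ_max/σ_min = 15/(15/278) = 278.0000
perturbation bound = 278.0000·1/462 = 0.6017
solve Ax = b  →  x = [0.1216 49.0182 -26.2408]
‖b‖ = 3.7417, ‖x‖ = 55.6002
δb = ε·‖b‖·d = [0.0075 -0.0025 0.0019]; solving A·Δx = δb gives ‖Δx‖ = 0.1501
dividing the unrounded norms, ‖Δx‖/‖x‖ = 0.0027
realised/bound (from unrounded values) ≈ 0.0045

0.0027
0.6017


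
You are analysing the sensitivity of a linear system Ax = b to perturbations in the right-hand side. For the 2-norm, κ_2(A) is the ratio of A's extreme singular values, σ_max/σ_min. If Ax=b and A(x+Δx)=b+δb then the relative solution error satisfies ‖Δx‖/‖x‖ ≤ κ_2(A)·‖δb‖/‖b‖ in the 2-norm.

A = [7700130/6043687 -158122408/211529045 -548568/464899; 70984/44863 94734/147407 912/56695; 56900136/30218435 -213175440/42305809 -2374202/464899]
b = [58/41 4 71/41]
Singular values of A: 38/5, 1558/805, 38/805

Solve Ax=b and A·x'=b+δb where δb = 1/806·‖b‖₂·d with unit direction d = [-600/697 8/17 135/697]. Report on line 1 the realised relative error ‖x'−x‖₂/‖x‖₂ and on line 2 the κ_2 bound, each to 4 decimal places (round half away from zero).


σ_max = 38/5, σ_min = 38/805
κ = σ_max/σ_min = (38/5)/(38/805) = 161.0000
κ_2(A)·‖δb‖/‖b‖ = 0.1998
solve Ax = b  →  x = [7.6002 -12.8670 15.1588]
2-norm of b is 4.5826; of x, 21.2864
re-solving with b+δb shifts x by Δx of norm 0.1204
realised ‖Δx‖/‖x‖ = 0.0057
so the bound overstates the realised error by a factor of ≈ 35.3026 (computed from the unrounded values)

0.0057
0.1998


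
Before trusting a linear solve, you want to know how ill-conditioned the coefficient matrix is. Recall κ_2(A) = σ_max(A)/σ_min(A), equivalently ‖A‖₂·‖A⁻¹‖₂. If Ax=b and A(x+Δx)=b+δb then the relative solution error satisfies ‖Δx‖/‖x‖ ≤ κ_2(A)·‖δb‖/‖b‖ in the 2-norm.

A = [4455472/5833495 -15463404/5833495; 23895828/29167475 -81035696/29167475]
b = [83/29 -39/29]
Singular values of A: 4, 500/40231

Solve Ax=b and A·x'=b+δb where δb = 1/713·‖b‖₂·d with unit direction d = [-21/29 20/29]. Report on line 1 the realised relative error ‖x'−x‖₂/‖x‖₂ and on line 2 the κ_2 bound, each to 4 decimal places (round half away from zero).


σ_max = 4, σ_min = 500/40231
condition number: 4 ÷ (500/40231) = 321.8480
worst-case relative error ≤ 321.8480 × 1/713 = 0.4514
solve Ax = b  →  x = [-231.6606 -67.8281]
2-norm of b is 3.1623; of x, 241.3861
re-solving with b+δb shifts x by Δx of norm 0.3569
relative error = 0.0015
so the bound overstates the realised error by a factor of ≈ 305.3320 (computed from the unrounded values)

0.0015
0.4514


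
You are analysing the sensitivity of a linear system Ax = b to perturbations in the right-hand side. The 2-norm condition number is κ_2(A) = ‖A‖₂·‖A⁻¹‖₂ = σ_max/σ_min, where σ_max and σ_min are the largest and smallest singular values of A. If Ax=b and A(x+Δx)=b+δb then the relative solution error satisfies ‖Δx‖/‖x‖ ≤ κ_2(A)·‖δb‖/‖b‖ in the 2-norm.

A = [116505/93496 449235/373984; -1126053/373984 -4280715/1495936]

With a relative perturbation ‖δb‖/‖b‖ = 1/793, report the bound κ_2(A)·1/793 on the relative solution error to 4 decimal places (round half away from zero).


form AᵀA = [8787988161/827597824 33477644655/3310391296; 33477644655/3310391296 127535587425/13241565184] with trace 318838761/15745024 and determinant 164025/62980096
solving λ² − 318838761/15745024·λ + 164025/62980096 = 0 gives λ = 81/4, 2025/15745024
σ_max=√(81/4)=(9/2), σ_min=√(2025/15745024)=(45/3968) → κ = 396.8000
bound on ‖Δx‖/‖x‖: κ·ε = 396.8000·1/793 = 0.5004

0.5004


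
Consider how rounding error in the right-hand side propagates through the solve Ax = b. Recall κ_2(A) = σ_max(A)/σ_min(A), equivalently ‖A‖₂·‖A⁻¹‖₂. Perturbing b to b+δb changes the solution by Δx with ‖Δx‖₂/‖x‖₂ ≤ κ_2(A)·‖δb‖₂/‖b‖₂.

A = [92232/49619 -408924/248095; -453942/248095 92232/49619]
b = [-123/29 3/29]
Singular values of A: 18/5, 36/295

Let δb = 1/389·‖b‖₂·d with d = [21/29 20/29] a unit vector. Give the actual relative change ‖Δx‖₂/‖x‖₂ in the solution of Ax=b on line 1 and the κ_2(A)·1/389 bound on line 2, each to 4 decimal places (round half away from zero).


0.0036
0.0758

largest singular value 18/5, smallest 36/295
κ = σ_max/σ_min = (18/5)/(36/295) = 29.5000
bound on ‖Δx‖/‖x‖: κ·ε = 29.5000·1/389 = 0.0758
solve Ax = b  →  x = [-17.5575 -17.2270]
2-norm of b is 4.2426; of x, 24.5975
with δb = [0.0079 0.0075], A·Δx = δb → ‖Δx‖ = 0.0894
relative error = 0.0036
so the bound overstates the realised error by a factor of ≈ 20.8716 (computed from the unrounded values)


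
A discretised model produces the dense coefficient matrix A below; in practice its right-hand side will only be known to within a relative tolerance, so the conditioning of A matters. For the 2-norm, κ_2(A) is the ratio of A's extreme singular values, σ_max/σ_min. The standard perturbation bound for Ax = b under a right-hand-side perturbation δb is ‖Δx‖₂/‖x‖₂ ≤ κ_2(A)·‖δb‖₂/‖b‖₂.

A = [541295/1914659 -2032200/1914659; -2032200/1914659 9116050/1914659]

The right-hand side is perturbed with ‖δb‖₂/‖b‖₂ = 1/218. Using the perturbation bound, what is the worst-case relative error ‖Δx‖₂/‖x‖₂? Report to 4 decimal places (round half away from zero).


0.5225

M = AᵀA = [2631075025/2180796601 -11674989000/2180796601; -11674989000/2180796601 51893042500/2180796601]. tr(M)=32435525/1297321, det(M)=62500/1297321
solving λ² − 32435525/1297321·λ + 62500/1297321 = 0 gives λ = 25, 2500/1297321
so κ_2 = √(25 / (2500/1297321)) = 113.9000
worst-case relative error ≤ 113.9000 × 1/218 = 0.5225


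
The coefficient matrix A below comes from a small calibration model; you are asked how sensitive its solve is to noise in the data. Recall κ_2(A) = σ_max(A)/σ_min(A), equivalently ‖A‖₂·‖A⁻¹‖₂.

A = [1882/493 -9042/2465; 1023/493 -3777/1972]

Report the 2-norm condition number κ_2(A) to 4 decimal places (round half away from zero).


120.0000

AᵀA = [15877/841 -302379/16820; -302379/16820 5760441/336400]; tr = 14401/400, det = 9/100
solving λ² − 14401/400·λ + 9/100 = 0 gives λ = 36, 1/400
κ = σ_max/σ_min = 6/(1/20) = 120.0000


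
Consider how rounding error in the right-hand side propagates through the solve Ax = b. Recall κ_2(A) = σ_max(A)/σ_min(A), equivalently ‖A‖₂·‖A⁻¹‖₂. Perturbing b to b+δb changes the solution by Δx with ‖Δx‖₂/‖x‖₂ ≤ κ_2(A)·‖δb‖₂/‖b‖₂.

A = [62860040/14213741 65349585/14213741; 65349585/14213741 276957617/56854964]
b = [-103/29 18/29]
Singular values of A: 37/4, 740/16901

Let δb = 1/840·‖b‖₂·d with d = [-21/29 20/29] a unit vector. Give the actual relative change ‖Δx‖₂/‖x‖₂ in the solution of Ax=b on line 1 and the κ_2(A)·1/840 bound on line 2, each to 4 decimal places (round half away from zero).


from the listed singular values, σ₁ = 37/4, σ_n = 740/16901
κ = σ_max/σ_min = (37/4)/(740/16901) = 211.2625
κ_2(A)·‖δb‖/‖b‖ = 0.2515
solve Ax = b  →  x = [-49.7653 47.0969]
2-norm of b is 3.6056; of x, 68.5179
re-solving with b+δb shifts x by Δx of norm 0.0980
dividing the unrounded norms, ‖Δx‖/‖x‖ = 0.0014
tightness: 0.0014 against a bound of 0.2515 (unrounded ratio ≈ 0.0057)

0.0014
0.2515


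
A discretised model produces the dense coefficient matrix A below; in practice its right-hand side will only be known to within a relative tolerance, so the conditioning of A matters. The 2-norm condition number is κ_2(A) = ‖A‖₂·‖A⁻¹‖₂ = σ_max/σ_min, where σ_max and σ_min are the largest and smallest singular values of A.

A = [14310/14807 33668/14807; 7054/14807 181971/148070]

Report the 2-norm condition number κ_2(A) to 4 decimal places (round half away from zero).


75.0400

form AᵀA = [880744/758641 10556253/3793205; 10556253/3793205 506805769/75864100] with trace 3520001/448900 and determinant 49/4489
solving λ² − 3520001/448900·λ + 49/4489 = 0 gives λ = 196/25, 25/17956
so κ_2 = √((196/25) / (25/17956)) = 75.0400


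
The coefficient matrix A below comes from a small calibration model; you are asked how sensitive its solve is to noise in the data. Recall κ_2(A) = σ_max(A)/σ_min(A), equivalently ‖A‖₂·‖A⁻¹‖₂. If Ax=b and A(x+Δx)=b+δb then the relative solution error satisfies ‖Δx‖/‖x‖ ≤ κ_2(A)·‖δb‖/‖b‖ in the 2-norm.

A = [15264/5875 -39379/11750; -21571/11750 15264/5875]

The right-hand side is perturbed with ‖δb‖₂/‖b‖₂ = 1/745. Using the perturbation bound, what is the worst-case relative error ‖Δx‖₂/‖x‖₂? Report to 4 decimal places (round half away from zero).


AᵀA = [55890673/5522500 -18606816/1380625; -18606816/1380625 99306577/5522500]; tr = 620789/22090, det = 7890481/22090000
char-poly roots: 2809/100 and 2809/220900
σ_max=√(2809/100)=(53/10), σ_min=√(2809/220900)=(53/470) → κ = 47.0000
perturbation bound = 47.0000·1/745 = 0.0631

0.0631


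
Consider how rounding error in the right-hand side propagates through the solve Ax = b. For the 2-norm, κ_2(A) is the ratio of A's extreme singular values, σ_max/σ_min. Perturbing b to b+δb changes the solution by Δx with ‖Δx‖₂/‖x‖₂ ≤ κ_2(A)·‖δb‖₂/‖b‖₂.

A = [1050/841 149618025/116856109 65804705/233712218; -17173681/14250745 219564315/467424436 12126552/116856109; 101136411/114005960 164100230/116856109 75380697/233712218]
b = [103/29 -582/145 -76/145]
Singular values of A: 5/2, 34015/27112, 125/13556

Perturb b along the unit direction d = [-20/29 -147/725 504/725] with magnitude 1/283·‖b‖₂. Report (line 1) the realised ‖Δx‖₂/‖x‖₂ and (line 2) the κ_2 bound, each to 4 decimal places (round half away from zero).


σ_max = 5/2, σ_min = 125/13556
κ_2(A) = (5/2) / (125/13556) = 271.1200
perturbation bound = 271.1200·1/283 = 0.9580
solve Ax = b  →  x = [3.1363 46.3139 -211.8978]
‖b‖₂ = 5.3852 and ‖x‖₂ = 216.9228
Δx = A⁻¹·δb where δb = 1/283·5.3852·d; ‖Δx‖ = 2.0636
dividing the unrounded norms, ‖Δx‖/‖x‖ = 0.0095
so the bound overstates the realised error by a factor of ≈ 100.7039 (computed from the unrounded values)

0.0095
0.9580


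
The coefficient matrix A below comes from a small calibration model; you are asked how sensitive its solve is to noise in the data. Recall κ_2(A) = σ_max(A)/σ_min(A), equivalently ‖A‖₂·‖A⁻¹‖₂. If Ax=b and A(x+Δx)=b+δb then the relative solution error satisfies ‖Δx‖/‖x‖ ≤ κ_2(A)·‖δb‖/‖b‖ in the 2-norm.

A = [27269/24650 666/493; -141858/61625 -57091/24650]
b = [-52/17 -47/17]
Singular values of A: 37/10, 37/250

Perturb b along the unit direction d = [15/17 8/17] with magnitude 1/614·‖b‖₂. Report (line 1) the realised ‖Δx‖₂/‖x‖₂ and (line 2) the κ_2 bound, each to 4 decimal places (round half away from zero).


σ_max = 37/10, σ_min = 37/250
κ_2(A) = (37/10) / (37/250) = 25.0000
worst-case relative error ≤ 25.0000 × 1/614 = 0.0407
solve Ax = b  →  x = [19.7577 -18.4436]
‖b‖ = 4.1231, ‖x‖ = 27.0284
with δb = [0.0059 0.0032], A·Δx = δb → ‖Δx‖ = 0.0454
relative error = 0.0017
so the bound overstates the realised error by a factor of ≈ 24.2548 (computed from the unrounded values)

0.0017
0.0407


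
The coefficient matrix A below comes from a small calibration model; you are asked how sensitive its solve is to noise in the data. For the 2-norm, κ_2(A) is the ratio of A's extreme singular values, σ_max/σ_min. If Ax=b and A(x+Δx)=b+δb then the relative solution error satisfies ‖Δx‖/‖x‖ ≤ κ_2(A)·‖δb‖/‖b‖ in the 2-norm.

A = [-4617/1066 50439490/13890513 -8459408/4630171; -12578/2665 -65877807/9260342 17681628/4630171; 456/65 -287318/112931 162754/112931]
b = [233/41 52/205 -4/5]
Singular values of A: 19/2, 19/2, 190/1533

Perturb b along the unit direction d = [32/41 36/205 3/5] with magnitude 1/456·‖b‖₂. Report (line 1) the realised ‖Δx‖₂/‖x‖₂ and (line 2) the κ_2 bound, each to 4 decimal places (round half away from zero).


0.0031
0.1681

largest singular value 19/2, smallest 190/1533
condition number: (19/2) ÷ (190/1533) = 76.6500
bound on ‖Δx‖/‖x‖: κ·ε = 76.6500·1/456 = 0.1681
solve Ax = b  →  x = [-0.3482 15.4162 28.3548]
2-norm of b is 5.7446; of x, 32.2766
re-solving with b+δb shifts x by Δx of norm 0.1016
realised ‖Δx‖/‖x‖ = 0.0031
tightness: 0.0031 against a bound of 0.1681 (unrounded ratio ≈ 0.0187)


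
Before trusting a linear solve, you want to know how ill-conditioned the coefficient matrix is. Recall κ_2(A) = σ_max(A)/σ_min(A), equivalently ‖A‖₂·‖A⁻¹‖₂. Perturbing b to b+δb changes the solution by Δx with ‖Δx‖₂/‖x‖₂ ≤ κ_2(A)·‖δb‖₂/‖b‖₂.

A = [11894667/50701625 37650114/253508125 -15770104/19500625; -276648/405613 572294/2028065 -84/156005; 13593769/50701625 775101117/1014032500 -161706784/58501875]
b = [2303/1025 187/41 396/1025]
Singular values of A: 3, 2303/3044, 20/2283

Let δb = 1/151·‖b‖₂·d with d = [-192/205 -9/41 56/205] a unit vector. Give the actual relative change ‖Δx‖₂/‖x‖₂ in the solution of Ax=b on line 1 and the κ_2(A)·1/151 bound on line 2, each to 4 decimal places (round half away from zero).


0.0113
2.2679

from the listed singular values, σ₁ = 3, σ_n = 20/2283
κ = σ_max/σ_min = 3/(20/2283) = 342.4500
κ_2(A)·‖δb‖/‖b‖ = 2.2679
solve Ax = b  →  x = [-131.2875 -301.3438 -96.2060]
‖b‖ = 5.0990, ‖x‖ = 342.4910
with δb = [-0.0316 -0.0074 0.0092], A·Δx = δb → ‖Δx‖ = 3.8547
dividing the unrounded norms, ‖Δx‖/‖x‖ = 0.0113
realised/bound (from unrounded values) ≈ 0.0050


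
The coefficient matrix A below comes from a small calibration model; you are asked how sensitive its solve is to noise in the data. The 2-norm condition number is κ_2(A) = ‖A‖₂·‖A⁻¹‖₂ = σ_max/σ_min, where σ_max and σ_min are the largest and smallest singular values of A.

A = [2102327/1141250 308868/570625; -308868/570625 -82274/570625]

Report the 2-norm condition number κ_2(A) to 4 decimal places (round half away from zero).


146.0800

form AᵀA = [7682202529/2083922500 560132118/520980625; 560132118/520980625 163469524/520980625] with trace 13337729/3334276 and determinant 625/833569
λ_max, λ_min = (13337729/3334276 ± √177861672117441/11117396444176)/2 = 4, 625/3334276
σ_max=√4=2, σ_min=√(625/3334276)=(25/1826) → κ = 146.0800


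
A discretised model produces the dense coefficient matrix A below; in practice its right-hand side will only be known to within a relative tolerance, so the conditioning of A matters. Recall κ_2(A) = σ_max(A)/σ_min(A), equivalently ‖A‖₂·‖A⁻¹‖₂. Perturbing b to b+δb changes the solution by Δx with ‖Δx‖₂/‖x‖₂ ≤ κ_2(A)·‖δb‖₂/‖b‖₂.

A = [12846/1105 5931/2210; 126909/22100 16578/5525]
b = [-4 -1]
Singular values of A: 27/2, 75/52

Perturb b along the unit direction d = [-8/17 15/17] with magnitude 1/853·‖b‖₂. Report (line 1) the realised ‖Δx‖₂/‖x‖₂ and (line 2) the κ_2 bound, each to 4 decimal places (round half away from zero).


σ_max = 27/2, σ_min = 75/52
κ = σ_max/σ_min = (27/2)/(75/52) = 9.3600
bound on ‖Δx‖/‖x‖: κ·ε = 9.3600·1/853 = 0.0110
solve Ax = b  →  x = [-0.4786 0.5826]
2-norm of b is 4.1231; of x, 0.7540
with δb = [-0.0023 0.0043], A·Δx = δb → ‖Δx‖ = 0.0034
relative error = 0.0044
so the bound overstates the realised error by a factor of ≈ 2.4687 (computed from the unrounded values)

0.0044
0.0110


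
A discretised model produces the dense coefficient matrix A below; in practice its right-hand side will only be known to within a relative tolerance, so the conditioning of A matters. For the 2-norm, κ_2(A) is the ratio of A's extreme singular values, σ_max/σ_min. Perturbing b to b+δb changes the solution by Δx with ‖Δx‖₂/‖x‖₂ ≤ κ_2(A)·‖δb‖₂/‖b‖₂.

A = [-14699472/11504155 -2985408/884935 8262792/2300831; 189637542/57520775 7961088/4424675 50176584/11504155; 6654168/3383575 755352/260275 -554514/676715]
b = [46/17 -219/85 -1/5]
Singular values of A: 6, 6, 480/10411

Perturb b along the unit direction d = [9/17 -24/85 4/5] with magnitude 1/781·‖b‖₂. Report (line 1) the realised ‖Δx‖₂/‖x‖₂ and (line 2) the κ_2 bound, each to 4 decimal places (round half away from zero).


largest singular value 6, smallest 480/10411
condition number: 6 ÷ (480/10411) = 130.1375
perturbation bound = 130.1375·1/781 = 0.1666
solve Ax = b  →  x = [-32.3749 25.6275 13.3090]
‖b‖ = 3.7417, ‖x‖ = 43.3824
re-solving with b+δb shifts x by Δx of norm 0.1039
relative error = 0.0024
realised/bound (from unrounded values) ≈ 0.0144

0.0024
0.1666


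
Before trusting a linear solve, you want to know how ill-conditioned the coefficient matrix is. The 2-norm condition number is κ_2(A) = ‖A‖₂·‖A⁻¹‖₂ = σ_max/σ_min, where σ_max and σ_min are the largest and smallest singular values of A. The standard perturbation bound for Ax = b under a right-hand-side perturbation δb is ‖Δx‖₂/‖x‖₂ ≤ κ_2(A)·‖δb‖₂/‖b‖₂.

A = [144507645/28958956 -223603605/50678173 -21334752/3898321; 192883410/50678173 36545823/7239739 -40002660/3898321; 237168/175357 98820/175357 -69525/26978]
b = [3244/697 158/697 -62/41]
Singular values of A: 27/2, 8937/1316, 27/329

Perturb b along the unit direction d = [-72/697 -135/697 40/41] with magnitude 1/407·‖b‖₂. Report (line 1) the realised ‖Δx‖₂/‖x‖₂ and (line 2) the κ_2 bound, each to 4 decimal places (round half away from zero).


from the listed singular values, σ₁ = 27/2, σ_n = 27/329
κ_2(A) = (27/2) / (27/329) = 164.5000
κ_2(A)·‖δb‖/‖b‖ = 0.4042
solve Ax = b  →  x = [-19.5583 -8.7874 -11.5991]
‖b‖₂ = 4.8990 and ‖x‖₂ = 24.3779
Δx = A⁻¹·δb where δb = 1/407·4.8990·d; ‖Δx‖ = 0.1467
realised ‖Δx‖/‖x‖ = 0.0060
realised/bound (from unrounded values) ≈ 0.0149

0.0060
0.4042


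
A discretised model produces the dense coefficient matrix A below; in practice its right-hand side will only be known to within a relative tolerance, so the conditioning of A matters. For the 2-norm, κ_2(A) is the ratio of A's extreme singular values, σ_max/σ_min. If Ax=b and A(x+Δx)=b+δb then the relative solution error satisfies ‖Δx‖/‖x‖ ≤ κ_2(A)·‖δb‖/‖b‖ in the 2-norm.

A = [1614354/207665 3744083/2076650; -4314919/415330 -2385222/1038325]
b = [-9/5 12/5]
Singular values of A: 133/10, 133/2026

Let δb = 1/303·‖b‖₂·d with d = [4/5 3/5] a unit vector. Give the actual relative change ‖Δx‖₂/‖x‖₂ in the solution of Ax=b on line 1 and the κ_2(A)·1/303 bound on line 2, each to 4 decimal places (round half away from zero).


σ_max = 133/10, σ_min = 133/2026
condition number: (133/10) ÷ (133/2026) = 202.6000
perturbation bound = 202.6000·1/303 = 0.6686
solve Ax = b  →  x = [-0.2201 -0.0495]
2-norm of b is 3.0000; of x, 0.2256
with δb = [0.0079 0.0059], A·Δx = δb → ‖Δx‖ = 0.1508
dividing the unrounded norms, ‖Δx‖/‖x‖ = 0.6686
tightness: 0.6686 against a bound of 0.6686; the bound is attained (ratio 1)

0.6686
0.6686


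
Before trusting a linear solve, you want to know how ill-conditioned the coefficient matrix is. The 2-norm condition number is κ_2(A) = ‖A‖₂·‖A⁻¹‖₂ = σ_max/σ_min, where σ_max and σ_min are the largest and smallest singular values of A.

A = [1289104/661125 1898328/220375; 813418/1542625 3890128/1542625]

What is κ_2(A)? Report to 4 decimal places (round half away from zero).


form AᵀA = [139812010564/34267563225 13802972704/761501405; 13802972704/761501405 306739050304/3807507025] with trace 69017572/815409 and determinant 71639296/509630625
char-poly roots: 2116/25 and 33856/20385225
σ_max=√(2116/25)=(46/5), σ_min=√(33856/20385225)=(184/4515) → κ = 225.7500

225.7500


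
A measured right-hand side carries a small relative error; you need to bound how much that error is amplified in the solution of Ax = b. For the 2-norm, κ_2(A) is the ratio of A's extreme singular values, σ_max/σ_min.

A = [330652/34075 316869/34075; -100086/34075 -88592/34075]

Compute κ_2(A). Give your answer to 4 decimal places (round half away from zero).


94.0000

M = AᵀA = [190956724/1857769 181824300/1857769; 181824300/1857769 173207209/1857769]. tr(M)=433013/2209, det(M)=9604/2209
eigenvalues of AᵀA: λ = (tr ± √(tr²−4·det))/2 = 196, 49/2209
κ_2(A) = √(λ_max/λ_min) = √(196 / (49/2209)) = 94.0000


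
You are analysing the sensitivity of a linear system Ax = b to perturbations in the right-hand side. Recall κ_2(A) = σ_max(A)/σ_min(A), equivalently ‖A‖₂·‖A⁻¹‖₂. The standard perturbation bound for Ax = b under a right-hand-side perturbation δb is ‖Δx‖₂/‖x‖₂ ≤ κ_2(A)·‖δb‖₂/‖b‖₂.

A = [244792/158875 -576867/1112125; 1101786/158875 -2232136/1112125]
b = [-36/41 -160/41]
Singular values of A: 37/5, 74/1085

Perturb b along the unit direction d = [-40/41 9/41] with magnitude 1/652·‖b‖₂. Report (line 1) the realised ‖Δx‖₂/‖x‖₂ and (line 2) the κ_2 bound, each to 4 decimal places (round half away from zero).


0.1664
0.1664

from the listed singular values, σ₁ = 37/5, σ_n = 74/1085
κ = σ_max/σ_min = (37/5)/(74/1085) = 108.5000
bound on ‖Δx‖/‖x‖: κ·ε = 108.5000·1/652 = 0.1664
solve Ax = b  →  x = [-0.5189 0.1514]
‖b‖ = 4.0000, ‖x‖ = 0.5405
Δx = A⁻¹·δb where δb = 1/652·4.0000·d; ‖Δx‖ = 0.0900
relative error = 0.1664
realised/bound = 1 exactly: the bound is attained for this b and d


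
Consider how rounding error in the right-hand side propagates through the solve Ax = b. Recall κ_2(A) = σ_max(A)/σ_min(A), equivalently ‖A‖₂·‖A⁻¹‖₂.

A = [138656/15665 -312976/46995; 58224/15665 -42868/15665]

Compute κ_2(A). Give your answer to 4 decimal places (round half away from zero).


271.1250

M = AᵀA = [133819648/1452025 -301087808/4356075; -301087808/4356075 677473168/13068225]. tr(M)=75274000/522729, det(M)=16384/58081
λ_max, λ_min = (75274000/522729 ± √5665866757890304/273245607441)/2 = 144, 1024/522729
κ = σ_max/σ_min = 12/(32/723) = 271.1250


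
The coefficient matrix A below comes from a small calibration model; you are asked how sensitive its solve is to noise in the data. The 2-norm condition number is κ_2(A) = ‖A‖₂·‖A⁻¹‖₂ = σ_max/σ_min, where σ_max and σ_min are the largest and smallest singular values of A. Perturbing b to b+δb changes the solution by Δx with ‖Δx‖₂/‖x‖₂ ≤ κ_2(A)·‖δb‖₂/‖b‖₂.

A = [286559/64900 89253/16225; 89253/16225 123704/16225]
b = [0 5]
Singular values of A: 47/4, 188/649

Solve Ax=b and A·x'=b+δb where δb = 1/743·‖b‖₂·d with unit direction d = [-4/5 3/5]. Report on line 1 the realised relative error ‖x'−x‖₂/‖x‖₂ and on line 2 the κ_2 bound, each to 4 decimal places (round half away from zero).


from the listed singular values, σ₁ = 47/4, σ_n = 188/649
κ = σ_max/σ_min = (47/4)/(188/649) = 40.5625
bound on ‖Δx‖/‖x‖: κ·ε = 40.5625·1/743 = 0.0546
solve Ax = b  →  x = [-8.0809 6.4862]
2-norm of b is 5.0000; of x, 10.3620
with δb = [-0.0054 0.0040], A·Δx = δb → ‖Δx‖ = 0.0232
realised ‖Δx‖/‖x‖ = 0.0022
tightness: 0.0022 against a bound of 0.0546 (unrounded ratio ≈ 0.0411)

0.0022
0.0546


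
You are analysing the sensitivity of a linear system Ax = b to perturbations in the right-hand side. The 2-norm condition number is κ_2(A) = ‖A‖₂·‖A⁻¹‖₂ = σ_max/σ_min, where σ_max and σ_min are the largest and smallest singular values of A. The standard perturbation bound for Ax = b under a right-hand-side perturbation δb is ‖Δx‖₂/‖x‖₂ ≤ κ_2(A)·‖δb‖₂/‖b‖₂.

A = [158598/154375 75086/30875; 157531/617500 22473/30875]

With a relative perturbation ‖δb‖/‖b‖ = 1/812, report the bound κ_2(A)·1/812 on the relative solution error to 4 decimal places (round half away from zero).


0.0731

AᵀA = [683630761/610090000 81878643/30504500; 81878643/30504500 9828709/1525225]; tr = 27308369/3610000, det = 14641/902500
λ_max, λ_min = (27308369/3610000 ± √744901353280161/13032100000000)/2 = 121/16, 484/225625
κ_2(A) = √(λ_max/λ_min) = √((121/16) / (484/225625)) = 59.3750
κ_2(A)·‖δb‖/‖b‖ = 0.0731


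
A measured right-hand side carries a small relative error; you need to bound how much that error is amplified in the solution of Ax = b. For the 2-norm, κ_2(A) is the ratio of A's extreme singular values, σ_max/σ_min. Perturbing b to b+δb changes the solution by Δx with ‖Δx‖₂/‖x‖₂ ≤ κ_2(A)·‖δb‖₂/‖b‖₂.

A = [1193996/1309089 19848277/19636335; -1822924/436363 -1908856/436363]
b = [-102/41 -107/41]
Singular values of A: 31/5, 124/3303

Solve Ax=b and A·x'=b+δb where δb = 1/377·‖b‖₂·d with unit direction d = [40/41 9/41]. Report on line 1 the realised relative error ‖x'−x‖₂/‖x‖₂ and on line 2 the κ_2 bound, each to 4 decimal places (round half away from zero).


σ_max = 31/5, σ_min = 124/3303
condition number: (31/5) ÷ (124/3303) = 165.1500
perturbation bound = 165.1500·1/377 = 0.4381
solve Ax = b  →  x = [58.0893 -54.8776]
2-norm of b is 3.6056; of x, 79.9119
re-solving with b+δb shifts x by Δx of norm 0.2548
realised ‖Δx‖/‖x‖ = 0.0032
so the bound overstates the realised error by a factor of ≈ 137.4142 (computed from the unrounded values)

0.0032
0.4381


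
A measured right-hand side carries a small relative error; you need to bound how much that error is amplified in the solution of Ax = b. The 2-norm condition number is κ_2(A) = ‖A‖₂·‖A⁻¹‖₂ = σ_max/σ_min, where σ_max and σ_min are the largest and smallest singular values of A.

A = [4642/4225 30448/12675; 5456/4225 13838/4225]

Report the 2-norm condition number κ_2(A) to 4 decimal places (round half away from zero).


M = AᵀA = [2052644/714025 588544/85683; 588544/85683 106019716/6426225]. tr(M)=736648/38025, det(M)=234256/950625
eigenvalues of AᵀA: λ = (tr ± √(tr²−4·det))/2 = 484/25, 484/38025
so κ_2 = √((484/25) / (484/38025)) = 39.0000

39.0000


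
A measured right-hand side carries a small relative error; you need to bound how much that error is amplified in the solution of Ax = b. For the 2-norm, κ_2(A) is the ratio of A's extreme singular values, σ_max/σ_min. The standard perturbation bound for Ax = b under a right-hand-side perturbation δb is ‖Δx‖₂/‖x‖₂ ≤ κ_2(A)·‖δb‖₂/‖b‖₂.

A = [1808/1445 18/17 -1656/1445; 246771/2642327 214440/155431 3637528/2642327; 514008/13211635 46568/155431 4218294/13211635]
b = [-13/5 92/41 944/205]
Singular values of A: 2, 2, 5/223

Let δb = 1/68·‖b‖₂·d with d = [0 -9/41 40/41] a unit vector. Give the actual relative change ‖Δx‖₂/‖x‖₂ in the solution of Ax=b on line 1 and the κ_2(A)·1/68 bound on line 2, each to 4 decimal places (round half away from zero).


0.0211
1.3118

largest singular value 2, smallest 5/223
κ_2(A) = 2 / (5/223) = 89.2000
perturbation bound = 89.2000·1/68 = 1.3118
solve Ax = b  →  x = [138.1592 -83.5118 75.9516]
‖b‖ = 5.7446, ‖x‖ = 178.4119
δb = ε·‖b‖·d = [0.0000 -0.0185 0.0824]; solving A·Δx = δb gives ‖Δx‖ = 3.7678
realised ‖Δx‖/‖x‖ = 0.0211
tightness: 0.0211 against a bound of 1.3118 (unrounded ratio ≈ 0.0161)
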